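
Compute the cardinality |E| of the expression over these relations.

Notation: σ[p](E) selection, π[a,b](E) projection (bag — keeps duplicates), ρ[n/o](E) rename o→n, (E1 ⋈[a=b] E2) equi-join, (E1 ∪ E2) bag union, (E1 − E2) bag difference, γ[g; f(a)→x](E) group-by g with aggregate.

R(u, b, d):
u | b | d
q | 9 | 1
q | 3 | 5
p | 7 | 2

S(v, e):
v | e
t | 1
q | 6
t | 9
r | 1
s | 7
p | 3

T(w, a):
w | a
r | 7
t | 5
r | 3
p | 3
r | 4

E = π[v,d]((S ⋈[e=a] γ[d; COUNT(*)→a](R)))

Stepwise |·|:
  S → 6
  R → 3
  γ[d; COUNT(*)→a](R) → 3
  (S ⋈[e=a] γ[d; COUNT(*)→a](R)) → 6
  π[v,d]((S ⋈[e=a] γ[d; COUNT(*)→a](R))) → 6

|E| = 6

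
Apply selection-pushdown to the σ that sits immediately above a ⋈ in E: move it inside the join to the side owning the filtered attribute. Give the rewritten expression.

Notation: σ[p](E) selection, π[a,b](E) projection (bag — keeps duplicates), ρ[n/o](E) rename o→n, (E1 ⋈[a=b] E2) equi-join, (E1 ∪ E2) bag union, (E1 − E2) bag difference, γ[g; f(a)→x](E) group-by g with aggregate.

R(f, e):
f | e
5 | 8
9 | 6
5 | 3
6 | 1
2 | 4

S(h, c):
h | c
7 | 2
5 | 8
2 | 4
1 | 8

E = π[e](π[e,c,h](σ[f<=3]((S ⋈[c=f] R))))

σ filters on f, owned by the right side.
E' = π[e](π[e,c,h]((S ⋈[c=f] σ[f<=3](R))))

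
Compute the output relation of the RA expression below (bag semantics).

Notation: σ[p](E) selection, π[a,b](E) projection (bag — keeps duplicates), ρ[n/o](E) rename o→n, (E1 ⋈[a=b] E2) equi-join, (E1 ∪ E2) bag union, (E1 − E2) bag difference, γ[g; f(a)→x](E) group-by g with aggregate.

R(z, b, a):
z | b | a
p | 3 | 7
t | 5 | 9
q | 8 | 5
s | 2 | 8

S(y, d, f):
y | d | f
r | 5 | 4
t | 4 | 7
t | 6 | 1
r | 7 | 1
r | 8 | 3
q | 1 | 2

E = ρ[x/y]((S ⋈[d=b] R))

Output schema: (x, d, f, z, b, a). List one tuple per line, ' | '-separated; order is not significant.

Subexpression sizes:
  S → 6
  R → 4
  (S ⋈[d=b] R) → 2
  ρ[x/y]((S ⋈[d=b] R)) → 2

== RESULT ==
x | d | f | z | b | a
r | 5 | 4 | t | 5 | 9
r | 8 | 3 | q | 8 | 5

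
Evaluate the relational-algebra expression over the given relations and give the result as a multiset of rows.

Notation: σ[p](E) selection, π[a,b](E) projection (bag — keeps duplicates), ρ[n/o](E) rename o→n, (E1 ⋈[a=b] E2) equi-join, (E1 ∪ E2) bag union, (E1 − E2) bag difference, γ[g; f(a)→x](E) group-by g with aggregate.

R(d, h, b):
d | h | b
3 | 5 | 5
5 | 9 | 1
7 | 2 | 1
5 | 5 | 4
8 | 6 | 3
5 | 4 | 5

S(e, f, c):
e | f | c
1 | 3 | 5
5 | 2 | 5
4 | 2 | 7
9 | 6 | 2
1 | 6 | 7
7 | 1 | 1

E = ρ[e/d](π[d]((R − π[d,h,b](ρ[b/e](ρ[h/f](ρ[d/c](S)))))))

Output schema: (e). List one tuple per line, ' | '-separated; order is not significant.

Per-node cardinality:
  R → 6
  S → 6
  ρ[d/c](S) → 6
  ρ[h/f](ρ[d/c](S)) → 6
  ρ[b/e](ρ[h/f](ρ[d/c](S))) → 6
  π[d,h,b](ρ[b/e](ρ[h/f](ρ[d/c](S)))) → 6
  (R − π[d,h,b](ρ[b/e](ρ[h/f](ρ[d/c](S))))) → 6
  π[d]((R − π[d,h,b](ρ[b/e](ρ[h/f](ρ[d/c](S)))))) → 6
  ρ[e/d](π[d]((R − π[d,h,b](ρ[b/e](ρ[h/f](ρ[d/c](S))))))) → 6

== RESULT ==
e
3
5
5
5
7
8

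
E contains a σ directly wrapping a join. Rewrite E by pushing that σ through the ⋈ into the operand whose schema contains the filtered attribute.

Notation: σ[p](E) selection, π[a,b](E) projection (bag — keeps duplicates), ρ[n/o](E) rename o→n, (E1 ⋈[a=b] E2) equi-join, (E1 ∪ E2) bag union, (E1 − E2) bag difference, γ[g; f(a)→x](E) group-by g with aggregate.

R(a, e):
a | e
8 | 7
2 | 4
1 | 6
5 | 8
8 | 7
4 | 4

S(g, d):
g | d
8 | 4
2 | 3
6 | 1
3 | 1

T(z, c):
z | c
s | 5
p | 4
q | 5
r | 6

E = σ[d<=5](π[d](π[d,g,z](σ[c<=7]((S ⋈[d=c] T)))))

σ filters on c, owned by the right side.
E' = σ[d<=5](π[d](π[d,g,z]((S ⋈[d=c] σ[c<=7](T)))))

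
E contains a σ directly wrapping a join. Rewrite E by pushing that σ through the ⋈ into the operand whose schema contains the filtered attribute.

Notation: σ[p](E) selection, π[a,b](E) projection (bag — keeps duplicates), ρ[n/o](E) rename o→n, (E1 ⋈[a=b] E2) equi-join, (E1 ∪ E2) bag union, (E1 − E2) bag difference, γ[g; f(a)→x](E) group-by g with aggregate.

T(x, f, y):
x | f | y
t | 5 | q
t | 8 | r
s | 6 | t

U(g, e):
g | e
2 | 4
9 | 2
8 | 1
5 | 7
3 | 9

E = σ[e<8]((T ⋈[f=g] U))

σ filters on e, owned by the right side.
E' = (T ⋈[f=g] σ[e<8](U))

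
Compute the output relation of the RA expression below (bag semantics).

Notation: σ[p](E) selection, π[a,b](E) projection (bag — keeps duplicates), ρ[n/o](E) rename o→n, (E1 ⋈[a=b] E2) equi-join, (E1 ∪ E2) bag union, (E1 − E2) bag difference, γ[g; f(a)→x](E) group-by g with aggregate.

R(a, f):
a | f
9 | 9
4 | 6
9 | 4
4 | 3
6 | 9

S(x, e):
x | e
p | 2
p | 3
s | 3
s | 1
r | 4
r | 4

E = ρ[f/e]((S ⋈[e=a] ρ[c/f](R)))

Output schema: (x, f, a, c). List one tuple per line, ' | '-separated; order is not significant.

Row counts bottom-up:
  S → 6
  R → 5
  ρ[c/f](R) → 5
  (S ⋈[e=a] ρ[c/f](R)) → 4
  ρ[f/e]((S ⋈[e=a] ρ[c/f](R))) → 4

== RESULT ==
x | f | a | c
r | 4 | 4 | 3
r | 4 | 4 | 3
r | 4 | 4 | 6
r | 4 | 4 | 6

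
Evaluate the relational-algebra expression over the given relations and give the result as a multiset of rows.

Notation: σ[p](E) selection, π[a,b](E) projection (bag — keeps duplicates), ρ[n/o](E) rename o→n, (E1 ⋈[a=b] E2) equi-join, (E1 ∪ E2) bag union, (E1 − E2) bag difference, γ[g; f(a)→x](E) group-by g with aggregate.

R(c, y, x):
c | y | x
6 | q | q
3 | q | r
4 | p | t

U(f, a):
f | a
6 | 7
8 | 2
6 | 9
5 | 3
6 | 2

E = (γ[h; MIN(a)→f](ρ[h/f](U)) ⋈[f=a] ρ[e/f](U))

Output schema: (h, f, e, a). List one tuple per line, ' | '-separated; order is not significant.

Subexpression sizes:
  U → 5
  ρ[h/f](U) → 5
  γ[h; MIN(a)→f](ρ[h/f](U)) → 3
  U → 5
  ρ[e/f](U) → 5
  (γ[h; MIN(a)→f](ρ[h/f](U)) ⋈[f=a] ρ[e/f](U)) → 5

== RESULT ==
h | f | e | a
5 | 3 | 5 | 3
6 | 2 | 6 | 2
6 | 2 | 8 | 2
8 | 2 | 6 | 2
8 | 2 | 8 | 2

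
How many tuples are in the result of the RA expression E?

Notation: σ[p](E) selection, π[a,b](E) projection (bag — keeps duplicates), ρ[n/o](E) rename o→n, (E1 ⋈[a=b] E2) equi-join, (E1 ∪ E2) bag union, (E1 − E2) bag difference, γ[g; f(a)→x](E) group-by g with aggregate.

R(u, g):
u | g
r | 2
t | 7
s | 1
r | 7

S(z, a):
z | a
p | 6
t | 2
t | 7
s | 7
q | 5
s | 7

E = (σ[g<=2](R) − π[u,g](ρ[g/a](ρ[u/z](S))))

Subexpression sizes:
  R → 4
  σ[g<=2](R) → 2
  S → 6
  ρ[u/z](S) → 6
  ρ[g/a](ρ[u/z](S)) → 6
  π[u,g](ρ[g/a](ρ[u/z](S))) → 6
  (σ[g<=2](R) − π[u,g](ρ[g/a](ρ[u/z](S)))) → 2

|E| = 2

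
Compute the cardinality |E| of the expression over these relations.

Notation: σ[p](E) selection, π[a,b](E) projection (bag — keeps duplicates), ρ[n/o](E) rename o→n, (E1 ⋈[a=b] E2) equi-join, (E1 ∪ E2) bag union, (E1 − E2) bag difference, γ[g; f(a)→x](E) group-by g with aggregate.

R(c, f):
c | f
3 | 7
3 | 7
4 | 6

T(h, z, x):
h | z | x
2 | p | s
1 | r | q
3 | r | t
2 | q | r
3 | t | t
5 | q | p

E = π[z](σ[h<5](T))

Per-node cardinality:
  T → 6
  σ[h<5](T) → 5
  π[z](σ[h<5](T)) → 5

|E| = 5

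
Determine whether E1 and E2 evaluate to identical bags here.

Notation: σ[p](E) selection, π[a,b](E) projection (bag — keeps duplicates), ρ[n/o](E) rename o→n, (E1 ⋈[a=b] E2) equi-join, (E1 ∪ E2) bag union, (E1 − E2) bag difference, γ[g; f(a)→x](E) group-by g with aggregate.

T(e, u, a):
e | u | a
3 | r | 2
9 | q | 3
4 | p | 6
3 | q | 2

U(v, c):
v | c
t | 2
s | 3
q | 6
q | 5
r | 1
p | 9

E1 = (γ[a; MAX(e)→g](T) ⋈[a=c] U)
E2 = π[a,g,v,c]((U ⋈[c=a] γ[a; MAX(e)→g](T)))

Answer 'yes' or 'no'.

E1 per-node cardinality:
  T → 4
  γ[a; MAX(e)→g](T) → 3
  U → 6
  (γ[a; MAX(e)→g](T) ⋈[a=c] U) → 3
E2 per-node cardinality:
  U → 6
  T → 4
  γ[a; MAX(e)→g](T) → 3
  (U ⋈[c=a] γ[a; MAX(e)→g](T)) → 3
  π[a,g,v,c]((U ⋈[c=a] γ[a; MAX(e)→g](T))) → 3

E1 and E2 produce the same multiset:
a | g | v | c
2 | 3 | t | 2
3 | 9 | s | 3
6 | 4 | q | 6

yes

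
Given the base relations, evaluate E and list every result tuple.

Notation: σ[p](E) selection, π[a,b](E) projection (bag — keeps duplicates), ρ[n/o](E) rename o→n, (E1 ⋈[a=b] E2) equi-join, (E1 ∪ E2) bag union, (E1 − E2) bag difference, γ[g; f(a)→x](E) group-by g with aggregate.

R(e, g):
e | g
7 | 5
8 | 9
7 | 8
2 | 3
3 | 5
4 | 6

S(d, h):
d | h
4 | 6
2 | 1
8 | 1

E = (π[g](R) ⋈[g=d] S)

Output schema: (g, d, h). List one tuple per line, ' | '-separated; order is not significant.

Row counts bottom-up:
  R → 6
  π[g](R) → 6
  S → 3
  (π[g](R) ⋈[g=d] S) → 1

== RESULT ==
g | d | h
8 | 8 | 1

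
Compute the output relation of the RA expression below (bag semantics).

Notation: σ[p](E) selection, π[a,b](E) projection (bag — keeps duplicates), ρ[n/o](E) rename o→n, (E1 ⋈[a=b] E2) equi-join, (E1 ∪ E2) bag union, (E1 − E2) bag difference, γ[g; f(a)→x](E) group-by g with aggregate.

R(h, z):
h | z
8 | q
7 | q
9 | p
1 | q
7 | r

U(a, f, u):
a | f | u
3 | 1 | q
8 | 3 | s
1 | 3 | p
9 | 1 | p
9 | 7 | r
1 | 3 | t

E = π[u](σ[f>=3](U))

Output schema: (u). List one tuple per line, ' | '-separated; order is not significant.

Row counts bottom-up:
  U → 6
  σ[f>=3](U) → 4
  π[u](σ[f>=3](U)) → 4

== RESULT ==
u
p
r
s
t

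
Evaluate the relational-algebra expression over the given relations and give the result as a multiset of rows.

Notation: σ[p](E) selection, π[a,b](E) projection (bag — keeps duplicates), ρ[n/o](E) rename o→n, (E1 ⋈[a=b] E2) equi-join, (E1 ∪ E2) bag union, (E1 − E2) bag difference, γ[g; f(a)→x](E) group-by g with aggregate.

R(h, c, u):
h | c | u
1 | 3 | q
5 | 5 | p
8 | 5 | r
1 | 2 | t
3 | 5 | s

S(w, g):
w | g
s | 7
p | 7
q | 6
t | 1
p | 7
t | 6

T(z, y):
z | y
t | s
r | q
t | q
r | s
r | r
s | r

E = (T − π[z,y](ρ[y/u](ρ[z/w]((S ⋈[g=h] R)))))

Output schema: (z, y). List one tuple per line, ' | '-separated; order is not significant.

Row counts bottom-up:
  T → 6
  S → 6
  R → 5
  (S ⋈[g=h] R) → 2
  ρ[z/w]((S ⋈[g=h] R)) → 2
  ρ[y/u](ρ[z/w]((S ⋈[g=h] R))) → 2
  π[z,y](ρ[y/u](ρ[z/w]((S ⋈[g=h] R)))) → 2
  (T − π[z,y](ρ[y/u](ρ[z/w]((S ⋈[g=h] R))))) → 5

== RESULT ==
z | y
r | q
r | r
r | s
s | r
t | s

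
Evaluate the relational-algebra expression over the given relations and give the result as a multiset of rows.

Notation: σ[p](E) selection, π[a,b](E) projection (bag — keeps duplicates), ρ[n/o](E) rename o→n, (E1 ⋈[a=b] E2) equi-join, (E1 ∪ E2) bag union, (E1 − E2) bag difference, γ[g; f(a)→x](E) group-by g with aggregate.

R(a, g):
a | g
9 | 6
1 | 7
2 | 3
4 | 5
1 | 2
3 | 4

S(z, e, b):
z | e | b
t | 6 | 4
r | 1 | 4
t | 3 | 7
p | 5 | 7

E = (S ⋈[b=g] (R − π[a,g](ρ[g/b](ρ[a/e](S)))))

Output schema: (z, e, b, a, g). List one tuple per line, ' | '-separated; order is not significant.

Stepwise |·|:
  S → 4
  R → 6
  S → 4
  ρ[a/e](S) → 4
  ρ[g/b](ρ[a/e](S)) → 4
  π[a,g](ρ[g/b](ρ[a/e](S))) → 4
  (R − π[a,g](ρ[g/b](ρ[a/e](S)))) → 6
  (S ⋈[b=g] (R − π[a,g](ρ[g/b](ρ[a/e](S))))) → 4

== RESULT ==
z | e | b | a | g
p | 5 | 7 | 1 | 7
r | 1 | 4 | 3 | 4
t | 3 | 7 | 1 | 7
t | 6 | 4 | 3 | 4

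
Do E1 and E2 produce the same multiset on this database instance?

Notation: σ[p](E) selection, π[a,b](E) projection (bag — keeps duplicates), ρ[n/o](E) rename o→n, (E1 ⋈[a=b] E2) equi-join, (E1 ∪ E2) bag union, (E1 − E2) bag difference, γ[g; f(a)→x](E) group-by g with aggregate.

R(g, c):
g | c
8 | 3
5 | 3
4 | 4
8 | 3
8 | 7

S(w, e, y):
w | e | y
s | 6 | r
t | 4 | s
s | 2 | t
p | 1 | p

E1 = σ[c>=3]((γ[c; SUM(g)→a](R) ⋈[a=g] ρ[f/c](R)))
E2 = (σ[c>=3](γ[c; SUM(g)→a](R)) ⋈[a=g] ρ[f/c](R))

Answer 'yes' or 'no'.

E1 row counts bottom-up:
  R → 5
  γ[c; SUM(g)→a](R) → 3
  R → 5
  ρ[f/c](R) → 5
  (γ[c; SUM(g)→a](R) ⋈[a=g] ρ[f/c](R)) → 4
  σ[c>=3]((γ[c; SUM(g)→a](R) ⋈[a=g] ρ[f/c](R))) → 4
E2 row counts bottom-up:
  R → 5
  γ[c; SUM(g)→a](R) → 3
  σ[c>=3](γ[c; SUM(g)→a](R)) → 3
  R → 5
  ρ[f/c](R) → 5
  (σ[c>=3](γ[c; SUM(g)→a](R)) ⋈[a=g] ρ[f/c](R)) → 4

E1 and E2 produce the same multiset:
c | a | g | f
4 | 4 | 4 | 4
7 | 8 | 8 | 3
7 | 8 | 8 | 3
7 | 8 | 8 | 7

yes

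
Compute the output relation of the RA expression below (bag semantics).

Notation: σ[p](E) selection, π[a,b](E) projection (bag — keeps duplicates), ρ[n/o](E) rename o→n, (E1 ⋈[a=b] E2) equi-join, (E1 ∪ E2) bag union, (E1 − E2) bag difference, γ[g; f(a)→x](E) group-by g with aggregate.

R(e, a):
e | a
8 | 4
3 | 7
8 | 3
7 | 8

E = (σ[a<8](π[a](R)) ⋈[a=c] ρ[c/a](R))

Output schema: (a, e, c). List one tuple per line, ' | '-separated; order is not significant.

Subexpression sizes:
  R → 4
  π[a](R) → 4
  σ[a<8](π[a](R)) → 3
  R → 4
  ρ[c/a](R) → 4
  (σ[a<8](π[a](R)) ⋈[a=c] ρ[c/a](R)) → 3

== RESULT ==
a | e | c
3 | 8 | 3
4 | 8 | 4
7 | 3 | 7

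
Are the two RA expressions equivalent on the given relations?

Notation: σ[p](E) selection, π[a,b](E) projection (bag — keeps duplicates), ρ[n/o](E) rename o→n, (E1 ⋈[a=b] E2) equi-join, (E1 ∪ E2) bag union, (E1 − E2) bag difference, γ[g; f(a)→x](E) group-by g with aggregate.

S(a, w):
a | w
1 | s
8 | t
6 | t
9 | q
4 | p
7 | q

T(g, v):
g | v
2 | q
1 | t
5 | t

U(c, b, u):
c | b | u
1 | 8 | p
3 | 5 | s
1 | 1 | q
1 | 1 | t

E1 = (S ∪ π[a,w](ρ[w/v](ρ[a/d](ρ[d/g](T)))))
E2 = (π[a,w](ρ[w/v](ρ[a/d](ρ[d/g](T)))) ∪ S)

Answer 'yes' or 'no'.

E1 per-node cardinality:
  S → 6
  T → 3
  ρ[d/g](T) → 3
  ρ[a/d](ρ[d/g](T)) → 3
  ρ[w/v](ρ[a/d](ρ[d/g](T))) → 3
  π[a,w](ρ[w/v](ρ[a/d](ρ[d/g](T)))) → 3
  (S ∪ π[a,w](ρ[w/v](ρ[a/d](ρ[d/g](T))))) → 9
E2 per-node cardinality:
  T → 3
  ρ[d/g](T) → 3
  ρ[a/d](ρ[d/g](T)) → 3
  ρ[w/v](ρ[a/d](ρ[d/g](T))) → 3
  π[a,w](ρ[w/v](ρ[a/d](ρ[d/g](T)))) → 3
  S → 6
  (π[a,w](ρ[w/v](ρ[a/d](ρ[d/g](T)))) ∪ S) → 9

E1 and E2 produce the same multiset:
a | w
1 | s
1 | t
2 | q
4 | p
5 | t
6 | t
7 | q
8 | t
9 | q

yes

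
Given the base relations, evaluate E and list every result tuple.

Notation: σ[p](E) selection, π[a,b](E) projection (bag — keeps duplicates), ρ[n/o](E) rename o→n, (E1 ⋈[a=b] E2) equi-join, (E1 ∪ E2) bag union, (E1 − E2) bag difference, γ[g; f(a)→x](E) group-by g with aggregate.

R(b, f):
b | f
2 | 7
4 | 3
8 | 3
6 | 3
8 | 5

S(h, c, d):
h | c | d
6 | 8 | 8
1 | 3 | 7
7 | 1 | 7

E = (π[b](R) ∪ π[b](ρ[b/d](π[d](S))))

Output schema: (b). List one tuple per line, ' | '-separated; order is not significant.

Per-node cardinality:
  R → 5
  π[b](R) → 5
  S → 3
  π[d](S) → 3
  ρ[b/d](π[d](S)) → 3
  π[b](ρ[b/d](π[d](S))) → 3
  (π[b](R) ∪ π[b](ρ[b/d](π[d](S)))) → 8

== RESULT ==
b
2
4
6
7
7
8
8
8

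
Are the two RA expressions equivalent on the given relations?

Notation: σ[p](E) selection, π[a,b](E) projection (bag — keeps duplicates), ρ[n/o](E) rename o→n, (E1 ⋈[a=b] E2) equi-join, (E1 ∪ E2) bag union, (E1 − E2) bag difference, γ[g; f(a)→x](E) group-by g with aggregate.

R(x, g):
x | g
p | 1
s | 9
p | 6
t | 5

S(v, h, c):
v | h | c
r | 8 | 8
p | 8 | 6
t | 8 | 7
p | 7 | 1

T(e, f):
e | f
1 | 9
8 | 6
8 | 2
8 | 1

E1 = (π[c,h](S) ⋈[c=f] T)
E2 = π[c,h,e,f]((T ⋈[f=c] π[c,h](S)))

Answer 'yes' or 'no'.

E1 per-node cardinality:
  S → 4
  π[c,h](S) → 4
  T → 4
  (π[c,h](S) ⋈[c=f] T) → 2
E2 per-node cardinality:
  T → 4
  S → 4
  π[c,h](S) → 4
  (T ⋈[f=c] π[c,h](S)) → 2
  π[c,h,e,f]((T ⋈[f=c] π[c,h](S))) → 2

E1 and E2 produce the same multiset:
c | h | e | f
1 | 7 | 8 | 1
6 | 8 | 8 | 6

yes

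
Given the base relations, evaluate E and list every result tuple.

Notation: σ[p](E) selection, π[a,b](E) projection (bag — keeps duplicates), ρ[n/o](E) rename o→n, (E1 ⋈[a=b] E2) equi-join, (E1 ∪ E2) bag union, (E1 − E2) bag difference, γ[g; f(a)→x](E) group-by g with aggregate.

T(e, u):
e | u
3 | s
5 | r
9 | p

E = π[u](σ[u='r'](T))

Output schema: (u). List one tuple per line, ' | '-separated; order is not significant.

Per-node cardinality:
  T → 3
  σ[u='r'](T) → 1
  π[u](σ[u='r'](T)) → 1

== RESULT ==
u
r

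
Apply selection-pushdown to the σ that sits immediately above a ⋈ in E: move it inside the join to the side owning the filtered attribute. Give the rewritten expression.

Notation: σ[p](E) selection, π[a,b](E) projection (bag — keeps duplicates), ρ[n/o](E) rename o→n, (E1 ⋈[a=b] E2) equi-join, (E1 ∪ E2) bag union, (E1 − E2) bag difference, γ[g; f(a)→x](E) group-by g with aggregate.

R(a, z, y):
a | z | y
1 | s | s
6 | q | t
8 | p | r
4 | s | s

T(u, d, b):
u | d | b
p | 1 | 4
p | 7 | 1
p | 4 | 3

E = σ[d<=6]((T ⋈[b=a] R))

σ filters on d, owned by the left side.
E' = (σ[d<=6](T) ⋈[b=a] R)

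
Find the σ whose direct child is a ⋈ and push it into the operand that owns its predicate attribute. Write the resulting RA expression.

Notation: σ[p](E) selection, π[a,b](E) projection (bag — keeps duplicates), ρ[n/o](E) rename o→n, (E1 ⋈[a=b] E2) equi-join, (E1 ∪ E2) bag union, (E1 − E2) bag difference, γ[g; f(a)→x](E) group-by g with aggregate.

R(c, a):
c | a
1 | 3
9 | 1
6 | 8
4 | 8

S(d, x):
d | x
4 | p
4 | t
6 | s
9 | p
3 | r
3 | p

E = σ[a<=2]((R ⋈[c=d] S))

σ filters on a, owned by the left side.
E' = (σ[a<=2](R) ⋈[c=d] S)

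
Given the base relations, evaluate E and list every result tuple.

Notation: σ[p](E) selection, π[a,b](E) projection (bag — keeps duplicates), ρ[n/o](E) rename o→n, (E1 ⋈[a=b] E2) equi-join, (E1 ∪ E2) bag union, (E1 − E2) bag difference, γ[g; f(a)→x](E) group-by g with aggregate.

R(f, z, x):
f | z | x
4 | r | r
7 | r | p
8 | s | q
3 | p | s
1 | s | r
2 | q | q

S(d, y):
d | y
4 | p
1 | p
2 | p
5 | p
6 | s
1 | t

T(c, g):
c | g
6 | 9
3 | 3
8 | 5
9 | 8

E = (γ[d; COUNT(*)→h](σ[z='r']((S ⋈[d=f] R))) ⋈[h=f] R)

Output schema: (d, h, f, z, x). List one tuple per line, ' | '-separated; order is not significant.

Stepwise |·|:
  S → 6
  R → 6
  (S ⋈[d=f] R) → 4
  σ[z='r']((S ⋈[d=f] R)) → 1
  γ[d; COUNT(*)→h](σ[z='r']((S ⋈[d=f] R))) → 1
  R → 6
  (γ[d; COUNT(*)→h](σ[z='r']((S ⋈[d=f] R))) ⋈[h=f] R) → 1

== RESULT ==
d | h | f | z | x
4 | 1 | 1 | s | r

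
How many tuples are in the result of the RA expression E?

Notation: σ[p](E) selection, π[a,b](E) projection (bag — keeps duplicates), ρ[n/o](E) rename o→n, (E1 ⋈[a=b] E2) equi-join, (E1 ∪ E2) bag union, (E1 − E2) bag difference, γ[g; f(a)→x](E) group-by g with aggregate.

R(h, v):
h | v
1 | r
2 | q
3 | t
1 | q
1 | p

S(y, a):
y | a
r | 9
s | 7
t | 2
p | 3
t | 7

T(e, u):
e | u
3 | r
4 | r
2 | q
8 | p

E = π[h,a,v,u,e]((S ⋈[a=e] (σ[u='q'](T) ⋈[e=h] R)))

Per-node cardinality:
  S → 5
  T → 4
  σ[u='q'](T) → 1
  R → 5
  (σ[u='q'](T) ⋈[e=h] R) → 1
  (S ⋈[a=e] (σ[u='q'](T) ⋈[e=h] R)) → 1
  π[h,a,v,u,e]((S ⋈[a=e] (σ[u='q'](T) ⋈[e=h] R))) → 1

|E| = 1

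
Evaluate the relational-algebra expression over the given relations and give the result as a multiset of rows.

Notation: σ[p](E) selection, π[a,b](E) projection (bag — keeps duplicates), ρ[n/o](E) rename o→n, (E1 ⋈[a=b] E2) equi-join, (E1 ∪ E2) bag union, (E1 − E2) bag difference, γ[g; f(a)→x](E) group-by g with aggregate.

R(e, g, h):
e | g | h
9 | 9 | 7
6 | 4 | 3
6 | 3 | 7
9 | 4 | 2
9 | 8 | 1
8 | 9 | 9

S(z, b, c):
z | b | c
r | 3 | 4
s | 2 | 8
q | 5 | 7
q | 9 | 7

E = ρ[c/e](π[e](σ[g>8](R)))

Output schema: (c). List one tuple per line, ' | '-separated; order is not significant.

Per-node cardinality:
  R → 6
  σ[g>8](R) → 2
  π[e](σ[g>8](R)) → 2
  ρ[c/e](π[e](σ[g>8](R))) → 2

== RESULT ==
c
8
9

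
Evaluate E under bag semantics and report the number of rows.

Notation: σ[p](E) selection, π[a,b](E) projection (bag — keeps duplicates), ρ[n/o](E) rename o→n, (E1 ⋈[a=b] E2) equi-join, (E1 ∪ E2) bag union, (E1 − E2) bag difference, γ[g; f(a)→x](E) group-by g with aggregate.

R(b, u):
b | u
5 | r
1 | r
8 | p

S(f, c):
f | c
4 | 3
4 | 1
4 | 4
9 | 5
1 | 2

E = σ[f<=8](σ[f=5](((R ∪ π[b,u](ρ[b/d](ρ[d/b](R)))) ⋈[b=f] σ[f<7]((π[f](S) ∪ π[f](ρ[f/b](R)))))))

Subexpression sizes:
  R → 3
  R → 3
  ρ[d/b](R) → 3
  ρ[b/d](ρ[d/b](R)) → 3
  π[b,u](ρ[b/d](ρ[d/b](R))) → 3
  (R ∪ π[b,u](ρ[b/d](ρ[d/b](R)))) → 6
  S → 5
  π[f](S) → 5
  R → 3
  ρ[f/b](R) → 3
  π[f](ρ[f/b](R)) → 3
  (π[f](S) ∪ π[f](ρ[f/b](R))) → 8
  σ[f<7]((π[f](S) ∪ π[f](ρ[f/b](R)))) → 6
  ((R ∪ π[b,u](ρ[b/d](ρ[d/b](R)))) ⋈[b=f] σ[f<7]((π[f](S) ∪ π[f](ρ[f/b](R))))) → 6
  σ[f=5](((R ∪ π[b,u](ρ[b/d](ρ[d/b](R)))) ⋈[b=f] σ[f<7]((π[f](S) ∪ π[f](ρ[f/b](R)))))) → 2
  σ[f<=8](σ[f=5](((R ∪ π[b,u](ρ[b/d](ρ[d/b](R)))) ⋈[b=f] σ[f<7]((π[f](S) ∪ π[f](ρ[f/b](R))))))) → 2

|E| = 2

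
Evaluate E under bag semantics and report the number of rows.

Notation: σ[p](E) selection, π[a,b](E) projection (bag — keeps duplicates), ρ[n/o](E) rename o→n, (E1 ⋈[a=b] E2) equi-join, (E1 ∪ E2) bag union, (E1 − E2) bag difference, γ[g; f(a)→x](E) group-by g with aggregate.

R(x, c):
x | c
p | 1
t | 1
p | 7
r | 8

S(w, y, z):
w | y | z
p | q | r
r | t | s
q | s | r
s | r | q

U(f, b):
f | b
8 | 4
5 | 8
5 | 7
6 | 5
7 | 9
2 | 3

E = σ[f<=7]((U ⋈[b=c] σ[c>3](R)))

Row counts bottom-up:
  U → 6
  R → 4
  σ[c>3](R) → 2
  (U ⋈[b=c] σ[c>3](R)) → 2
  σ[f<=7]((U ⋈[b=c] σ[c>3](R))) → 2

|E| = 2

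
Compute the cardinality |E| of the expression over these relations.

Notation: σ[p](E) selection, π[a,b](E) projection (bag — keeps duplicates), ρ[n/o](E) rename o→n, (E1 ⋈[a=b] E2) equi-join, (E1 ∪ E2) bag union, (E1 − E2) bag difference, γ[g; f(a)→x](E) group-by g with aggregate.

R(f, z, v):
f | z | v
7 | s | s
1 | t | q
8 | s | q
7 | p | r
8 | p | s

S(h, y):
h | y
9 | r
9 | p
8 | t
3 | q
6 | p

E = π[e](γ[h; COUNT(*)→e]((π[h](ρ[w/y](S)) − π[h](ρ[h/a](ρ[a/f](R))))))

Subexpression sizes:
  S → 5
  ρ[w/y](S) → 5
  π[h](ρ[w/y](S)) → 5
  R → 5
  ρ[a/f](R) → 5
  ρ[h/a](ρ[a/f](R)) → 5
  π[h](ρ[h/a](ρ[a/f](R))) → 5
  (π[h](ρ[w/y](S)) − π[h](ρ[h/a](ρ[a/f](R)))) → 4
  γ[h; COUNT(*)→e]((π[h](ρ[w/y](S)) − π[h](ρ[h/a](ρ[a/f](R))))) → 3
  π[e](γ[h; COUNT(*)→e]((π[h](ρ[w/y](S)) − π[h](ρ[h/a](ρ[a/f](R)))))) → 3

|E| = 3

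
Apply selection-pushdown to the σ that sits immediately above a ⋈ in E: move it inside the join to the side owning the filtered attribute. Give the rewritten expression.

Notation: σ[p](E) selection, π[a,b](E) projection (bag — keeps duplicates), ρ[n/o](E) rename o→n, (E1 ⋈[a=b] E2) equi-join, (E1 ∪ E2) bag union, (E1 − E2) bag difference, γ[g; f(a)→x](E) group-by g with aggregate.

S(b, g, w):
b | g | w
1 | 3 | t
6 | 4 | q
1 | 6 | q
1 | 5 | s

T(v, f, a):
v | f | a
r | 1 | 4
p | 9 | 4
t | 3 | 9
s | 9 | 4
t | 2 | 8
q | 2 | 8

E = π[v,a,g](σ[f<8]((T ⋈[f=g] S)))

σ filters on f, owned by the left side.
E' = π[v,a,g]((σ[f<8](T) ⋈[f=g] S))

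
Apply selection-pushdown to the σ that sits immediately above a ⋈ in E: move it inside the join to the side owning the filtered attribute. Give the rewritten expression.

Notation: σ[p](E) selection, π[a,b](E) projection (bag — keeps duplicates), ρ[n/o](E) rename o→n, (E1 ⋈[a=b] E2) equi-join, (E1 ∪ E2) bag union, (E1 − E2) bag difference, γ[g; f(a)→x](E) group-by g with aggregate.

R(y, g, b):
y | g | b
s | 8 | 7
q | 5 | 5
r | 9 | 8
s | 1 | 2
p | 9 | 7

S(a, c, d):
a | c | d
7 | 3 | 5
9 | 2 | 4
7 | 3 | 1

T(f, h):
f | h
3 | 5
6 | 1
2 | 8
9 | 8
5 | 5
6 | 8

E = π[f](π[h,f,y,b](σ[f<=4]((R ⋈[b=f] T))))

σ filters on f, owned by the right side.
E' = π[f](π[h,f,y,b]((R ⋈[b=f] σ[f<=4](T))))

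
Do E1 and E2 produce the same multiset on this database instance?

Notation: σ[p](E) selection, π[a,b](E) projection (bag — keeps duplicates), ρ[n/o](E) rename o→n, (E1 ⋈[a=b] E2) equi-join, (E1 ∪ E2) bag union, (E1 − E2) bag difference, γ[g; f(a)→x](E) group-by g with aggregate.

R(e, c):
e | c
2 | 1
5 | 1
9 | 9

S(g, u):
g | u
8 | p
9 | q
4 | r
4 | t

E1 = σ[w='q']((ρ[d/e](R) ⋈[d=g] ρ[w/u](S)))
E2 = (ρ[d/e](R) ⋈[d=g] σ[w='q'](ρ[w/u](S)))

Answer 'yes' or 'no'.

E1 subexpression sizes:
  R → 3
  ρ[d/e](R) → 3
  S → 4
  ρ[w/u](S) → 4
  (ρ[d/e](R) ⋈[d=g] ρ[w/u](S)) → 1
  σ[w='q']((ρ[d/e](R) ⋈[d=g] ρ[w/u](S))) → 1
E2 subexpression sizes:
  R → 3
  ρ[d/e](R) → 3
  S → 4
  ρ[w/u](S) → 4
  σ[w='q'](ρ[w/u](S)) → 1
  (ρ[d/e](R) ⋈[d=g] σ[w='q'](ρ[w/u](S))) → 1

E1 and E2 produce the same multiset:
d | c | g | w
9 | 9 | 9 | q

yes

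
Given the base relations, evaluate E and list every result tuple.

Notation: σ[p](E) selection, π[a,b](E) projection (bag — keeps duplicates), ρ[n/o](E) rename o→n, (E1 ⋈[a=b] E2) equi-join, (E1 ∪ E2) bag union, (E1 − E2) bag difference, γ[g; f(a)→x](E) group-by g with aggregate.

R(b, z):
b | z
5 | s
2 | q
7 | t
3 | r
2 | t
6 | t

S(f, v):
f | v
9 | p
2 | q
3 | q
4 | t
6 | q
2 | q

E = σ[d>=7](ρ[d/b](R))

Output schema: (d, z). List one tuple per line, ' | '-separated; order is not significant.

Per-node cardinality:
  R → 6
  ρ[d/b](R) → 6
  σ[d>=7](ρ[d/b](R)) → 1

== RESULT ==
d | z
7 | t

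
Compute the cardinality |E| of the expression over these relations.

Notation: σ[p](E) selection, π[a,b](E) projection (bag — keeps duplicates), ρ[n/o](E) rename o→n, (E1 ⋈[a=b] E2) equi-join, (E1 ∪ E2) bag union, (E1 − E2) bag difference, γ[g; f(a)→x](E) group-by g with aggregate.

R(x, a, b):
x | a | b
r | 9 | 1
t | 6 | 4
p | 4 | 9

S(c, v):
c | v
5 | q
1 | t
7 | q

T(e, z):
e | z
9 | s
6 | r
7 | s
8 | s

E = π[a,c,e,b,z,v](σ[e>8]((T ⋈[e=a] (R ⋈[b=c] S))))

Subexpression sizes:
  T → 4
  R → 3
  S → 3
  (R ⋈[b=c] S) → 1
  (T ⋈[e=a] (R ⋈[b=c] S)) → 1
  σ[e>8]((T ⋈[e=a] (R ⋈[b=c] S))) → 1
  π[a,c,e,b,z,v](σ[e>8]((T ⋈[e=a] (R ⋈[b=c] S)))) → 1

|E| = 1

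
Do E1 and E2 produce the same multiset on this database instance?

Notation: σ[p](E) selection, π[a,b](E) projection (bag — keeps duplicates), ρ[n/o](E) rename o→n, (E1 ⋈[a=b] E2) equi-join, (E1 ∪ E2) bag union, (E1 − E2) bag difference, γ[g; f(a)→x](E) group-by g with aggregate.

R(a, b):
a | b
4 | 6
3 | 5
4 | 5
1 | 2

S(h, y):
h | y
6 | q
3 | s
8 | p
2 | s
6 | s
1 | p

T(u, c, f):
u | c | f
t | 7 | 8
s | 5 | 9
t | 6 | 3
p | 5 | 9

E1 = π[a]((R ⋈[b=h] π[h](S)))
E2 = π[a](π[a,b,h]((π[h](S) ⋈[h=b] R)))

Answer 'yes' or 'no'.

E1 row counts bottom-up:
  R → 4
  S → 6
  π[h](S) → 6
  (R ⋈[b=h] π[h](S)) → 3
  π[a]((R ⋈[b=h] π[h](S))) → 3
E2 row counts bottom-up:
  S → 6
  π[h](S) → 6
  R → 4
  (π[h](S) ⋈[h=b] R) → 3
  π[a,b,h]((π[h](S) ⋈[h=b] R)) → 3
  π[a](π[a,b,h]((π[h](S) ⋈[h=b] R))) → 3

E1 and E2 produce the same multiset:
a
1
4
4

yes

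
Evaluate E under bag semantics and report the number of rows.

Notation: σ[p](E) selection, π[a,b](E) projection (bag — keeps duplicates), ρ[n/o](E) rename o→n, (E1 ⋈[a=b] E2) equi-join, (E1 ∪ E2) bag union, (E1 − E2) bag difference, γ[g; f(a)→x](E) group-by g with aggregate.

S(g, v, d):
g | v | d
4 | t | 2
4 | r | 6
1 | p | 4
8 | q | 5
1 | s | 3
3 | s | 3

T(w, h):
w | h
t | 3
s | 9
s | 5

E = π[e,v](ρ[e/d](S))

Subexpression sizes:
  S → 6
  ρ[e/d](S) → 6
  π[e,v](ρ[e/d](S)) → 6

|E| = 6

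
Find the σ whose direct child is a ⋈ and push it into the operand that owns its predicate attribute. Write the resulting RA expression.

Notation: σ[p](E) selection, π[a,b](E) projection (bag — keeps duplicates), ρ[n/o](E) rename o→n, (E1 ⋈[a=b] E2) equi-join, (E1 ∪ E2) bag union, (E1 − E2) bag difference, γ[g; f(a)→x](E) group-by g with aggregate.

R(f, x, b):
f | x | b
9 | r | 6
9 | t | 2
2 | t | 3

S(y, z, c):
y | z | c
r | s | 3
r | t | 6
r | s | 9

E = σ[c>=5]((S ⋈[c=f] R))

σ filters on c, owned by the left side.
E' = (σ[c>=5](S) ⋈[c=f] R)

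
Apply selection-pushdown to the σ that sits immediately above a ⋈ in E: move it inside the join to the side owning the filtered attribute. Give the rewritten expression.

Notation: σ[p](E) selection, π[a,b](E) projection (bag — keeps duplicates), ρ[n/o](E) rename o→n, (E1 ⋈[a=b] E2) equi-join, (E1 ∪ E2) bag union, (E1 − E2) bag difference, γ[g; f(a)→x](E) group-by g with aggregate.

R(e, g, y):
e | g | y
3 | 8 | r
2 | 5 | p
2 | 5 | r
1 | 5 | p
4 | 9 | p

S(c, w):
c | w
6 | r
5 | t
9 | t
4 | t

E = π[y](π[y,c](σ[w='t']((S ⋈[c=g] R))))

σ filters on w, owned by the left side.
E' = π[y](π[y,c]((σ[w='t'](S) ⋈[c=g] R)))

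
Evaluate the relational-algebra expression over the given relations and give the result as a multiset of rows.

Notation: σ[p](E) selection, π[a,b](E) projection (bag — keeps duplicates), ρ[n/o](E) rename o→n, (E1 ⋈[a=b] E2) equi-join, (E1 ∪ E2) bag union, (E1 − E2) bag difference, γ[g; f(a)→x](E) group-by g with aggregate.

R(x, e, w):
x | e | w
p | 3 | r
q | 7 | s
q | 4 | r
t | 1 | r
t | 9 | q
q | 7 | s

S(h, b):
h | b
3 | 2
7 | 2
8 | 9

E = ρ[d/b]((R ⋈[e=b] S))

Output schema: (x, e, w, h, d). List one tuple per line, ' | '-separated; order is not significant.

Per-node cardinality:
  R → 6
  S → 3
  (R ⋈[e=b] S) → 1
  ρ[d/b]((R ⋈[e=b] S)) → 1

== RESULT ==
x | e | w | h | d
t | 9 | q | 8 | 9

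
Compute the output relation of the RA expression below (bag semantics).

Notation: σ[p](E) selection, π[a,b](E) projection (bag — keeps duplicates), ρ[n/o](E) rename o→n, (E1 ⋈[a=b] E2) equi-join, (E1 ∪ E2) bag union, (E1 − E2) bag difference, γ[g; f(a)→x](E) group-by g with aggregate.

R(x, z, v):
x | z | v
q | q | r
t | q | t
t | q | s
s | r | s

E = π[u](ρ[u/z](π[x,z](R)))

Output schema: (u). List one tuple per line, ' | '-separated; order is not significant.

Stepwise |·|:
  R → 4
  π[x,z](R) → 4
  ρ[u/z](π[x,z](R)) → 4
  π[u](ρ[u/z](π[x,z](R))) → 4

== RESULT ==
u
q
q
q
r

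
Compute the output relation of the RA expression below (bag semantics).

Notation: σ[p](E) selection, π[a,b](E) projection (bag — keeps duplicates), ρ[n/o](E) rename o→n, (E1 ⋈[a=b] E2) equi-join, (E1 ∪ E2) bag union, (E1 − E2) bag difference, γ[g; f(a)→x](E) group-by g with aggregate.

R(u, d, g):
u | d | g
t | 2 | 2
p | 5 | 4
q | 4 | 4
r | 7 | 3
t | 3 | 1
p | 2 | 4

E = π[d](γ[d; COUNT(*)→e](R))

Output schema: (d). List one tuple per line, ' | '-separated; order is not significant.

Stepwise |·|:
  R → 6
  γ[d; COUNT(*)→e](R) → 5
  π[d](γ[d; COUNT(*)→e](R)) → 5

== RESULT ==
d
2
3
4
5
7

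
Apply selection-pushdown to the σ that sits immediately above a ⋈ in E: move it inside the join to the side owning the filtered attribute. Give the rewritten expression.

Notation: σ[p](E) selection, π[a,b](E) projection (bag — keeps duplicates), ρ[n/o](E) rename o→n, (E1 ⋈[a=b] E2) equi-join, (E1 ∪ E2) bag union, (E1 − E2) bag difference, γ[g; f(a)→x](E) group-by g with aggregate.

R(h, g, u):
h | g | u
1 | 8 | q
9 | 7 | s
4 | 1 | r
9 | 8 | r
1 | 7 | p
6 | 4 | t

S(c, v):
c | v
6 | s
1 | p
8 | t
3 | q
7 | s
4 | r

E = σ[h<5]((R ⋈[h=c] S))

σ filters on h, owned by the left side.
E' = (σ[h<5](R) ⋈[h=c] S)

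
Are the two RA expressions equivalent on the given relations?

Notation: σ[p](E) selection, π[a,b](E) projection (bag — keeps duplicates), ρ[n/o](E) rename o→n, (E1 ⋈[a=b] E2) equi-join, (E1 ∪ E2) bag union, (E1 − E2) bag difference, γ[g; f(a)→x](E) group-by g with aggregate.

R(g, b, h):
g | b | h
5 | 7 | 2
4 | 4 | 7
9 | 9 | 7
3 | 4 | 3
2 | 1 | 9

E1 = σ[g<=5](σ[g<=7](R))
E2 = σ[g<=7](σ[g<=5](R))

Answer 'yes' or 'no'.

E1 stepwise |·|:
  R → 5
  σ[g<=7](R) → 4
  σ[g<=5](σ[g<=7](R)) → 4
E2 stepwise |·|:
  R → 5
  σ[g<=5](R) → 4
  σ[g<=7](σ[g<=5](R)) → 4

E1 and E2 produce the same multiset:
g | b | h
2 | 1 | 9
3 | 4 | 3
4 | 4 | 7
5 | 7 | 2

yes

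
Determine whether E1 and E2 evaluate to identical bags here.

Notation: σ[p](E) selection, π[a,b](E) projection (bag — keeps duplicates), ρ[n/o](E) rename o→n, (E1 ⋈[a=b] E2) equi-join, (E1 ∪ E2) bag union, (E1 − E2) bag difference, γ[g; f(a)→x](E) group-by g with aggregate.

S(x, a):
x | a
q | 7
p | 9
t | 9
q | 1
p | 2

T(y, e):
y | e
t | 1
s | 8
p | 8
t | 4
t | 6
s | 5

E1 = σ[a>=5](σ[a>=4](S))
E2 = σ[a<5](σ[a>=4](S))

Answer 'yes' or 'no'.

E1 subexpression sizes:
  S → 5
  σ[a>=4](S) → 3
  σ[a>=5](σ[a>=4](S)) → 3
E2 subexpression sizes:
  S → 5
  σ[a>=4](S) → 3
  σ[a<5](σ[a>=4](S)) → 0

E1 result:
x | a
p | 9
q | 7
t | 9
E2 result:
x | a
(0 rows)
Witness: ('p', 9) appears 1× in E1 but 0× in E2.

no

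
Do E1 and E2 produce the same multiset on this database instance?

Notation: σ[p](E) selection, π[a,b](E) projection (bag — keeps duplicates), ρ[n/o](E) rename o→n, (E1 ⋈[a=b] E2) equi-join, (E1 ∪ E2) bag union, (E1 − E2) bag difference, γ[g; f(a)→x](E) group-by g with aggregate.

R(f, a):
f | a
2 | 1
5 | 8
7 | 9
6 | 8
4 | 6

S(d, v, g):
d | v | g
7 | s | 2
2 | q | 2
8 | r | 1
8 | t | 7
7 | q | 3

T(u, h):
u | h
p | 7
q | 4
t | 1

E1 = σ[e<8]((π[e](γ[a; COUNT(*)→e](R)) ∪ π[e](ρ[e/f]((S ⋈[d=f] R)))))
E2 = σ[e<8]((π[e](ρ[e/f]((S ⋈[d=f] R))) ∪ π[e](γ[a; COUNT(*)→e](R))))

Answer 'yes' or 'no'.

E1 row counts bottom-up:
  R → 5
  γ[a; COUNT(*)→e](R) → 4
  π[e](γ[a; COUNT(*)→e](R)) → 4
  S → 5
  R → 5
  (S ⋈[d=f] R) → 3
  ρ[e/f]((S ⋈[d=f] R)) → 3
  π[e](ρ[e/f]((S ⋈[d=f] R))) → 3
  (π[e](γ[a; COUNT(*)→e](R)) ∪ π[e](ρ[e/f]((S ⋈[d=f] R)))) → 7
  σ[e<8]((π[e](γ[a; COUNT(*)→e](R)) ∪ π[e](ρ[e/f]((S ⋈[d=f] R))))) → 7
E2 row counts bottom-up:
  S → 5
  R → 5
  (S ⋈[d=f] R) → 3
  ρ[e/f]((S ⋈[d=f] R)) → 3
  π[e](ρ[e/f]((S ⋈[d=f] R))) → 3
  R → 5
  γ[a; COUNT(*)→e](R) → 4
  π[e](γ[a; COUNT(*)→e](R)) → 4
  (π[e](ρ[e/f]((S ⋈[d=f] R))) ∪ π[e](γ[a; COUNT(*)→e](R))) → 7
  σ[e<8]((π[e](ρ[e/f]((S ⋈[d=f] R))) ∪ π[e](γ[a; COUNT(*)→e](R)))) → 7

E1 and E2 produce the same multiset:
e
1
1
1
2
2
7
7

yes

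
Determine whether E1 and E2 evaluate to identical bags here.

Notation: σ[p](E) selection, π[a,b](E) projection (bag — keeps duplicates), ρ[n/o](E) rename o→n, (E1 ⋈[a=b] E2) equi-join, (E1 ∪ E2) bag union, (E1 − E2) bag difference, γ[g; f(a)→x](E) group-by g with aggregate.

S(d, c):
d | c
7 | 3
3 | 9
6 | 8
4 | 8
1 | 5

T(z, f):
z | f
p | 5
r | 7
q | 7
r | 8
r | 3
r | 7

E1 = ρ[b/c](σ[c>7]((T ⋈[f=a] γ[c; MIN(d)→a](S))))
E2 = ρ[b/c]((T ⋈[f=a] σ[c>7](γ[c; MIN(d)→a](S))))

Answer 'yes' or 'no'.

E1 row counts bottom-up:
  T → 6
  S → 5
  γ[c; MIN(d)→a](S) → 4
  (T ⋈[f=a] γ[c; MIN(d)→a](S)) → 4
  σ[c>7]((T ⋈[f=a] γ[c; MIN(d)→a](S))) → 1
  ρ[b/c](σ[c>7]((T ⋈[f=a] γ[c; MIN(d)→a](S)))) → 1
E2 row counts bottom-up:
  T → 6
  S → 5
  γ[c; MIN(d)→a](S) → 4
  σ[c>7](γ[c; MIN(d)→a](S)) → 2
  (T ⋈[f=a] σ[c>7](γ[c; MIN(d)→a](S))) → 1
  ρ[b/c]((T ⋈[f=a] σ[c>7](γ[c; MIN(d)→a](S)))) → 1

E1 and E2 produce the same multiset:
z | f | b | a
r | 3 | 9 | 3

yes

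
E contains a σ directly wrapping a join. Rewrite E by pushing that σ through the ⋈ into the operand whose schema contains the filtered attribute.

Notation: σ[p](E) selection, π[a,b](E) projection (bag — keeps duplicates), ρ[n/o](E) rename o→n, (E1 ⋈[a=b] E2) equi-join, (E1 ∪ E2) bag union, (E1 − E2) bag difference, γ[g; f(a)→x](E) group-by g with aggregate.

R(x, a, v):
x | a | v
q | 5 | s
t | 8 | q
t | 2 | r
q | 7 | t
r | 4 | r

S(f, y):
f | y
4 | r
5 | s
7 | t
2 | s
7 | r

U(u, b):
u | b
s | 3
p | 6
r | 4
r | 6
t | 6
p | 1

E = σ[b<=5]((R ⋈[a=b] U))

σ filters on b, owned by the right side.
E' = (R ⋈[a=b] σ[b<=5](U))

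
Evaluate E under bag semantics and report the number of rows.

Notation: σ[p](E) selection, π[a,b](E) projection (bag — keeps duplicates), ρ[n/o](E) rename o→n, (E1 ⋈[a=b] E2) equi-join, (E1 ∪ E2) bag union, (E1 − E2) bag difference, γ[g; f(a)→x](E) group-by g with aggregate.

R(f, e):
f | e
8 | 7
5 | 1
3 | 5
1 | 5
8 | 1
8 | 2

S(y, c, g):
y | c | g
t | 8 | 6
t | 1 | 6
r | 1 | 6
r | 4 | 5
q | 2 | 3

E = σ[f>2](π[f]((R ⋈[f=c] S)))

Subexpression sizes:
  R → 6
  S → 5
  (R ⋈[f=c] S) → 5
  π[f]((R ⋈[f=c] S)) → 5
  σ[f>2](π[f]((R ⋈[f=c] S))) → 3

|E| = 3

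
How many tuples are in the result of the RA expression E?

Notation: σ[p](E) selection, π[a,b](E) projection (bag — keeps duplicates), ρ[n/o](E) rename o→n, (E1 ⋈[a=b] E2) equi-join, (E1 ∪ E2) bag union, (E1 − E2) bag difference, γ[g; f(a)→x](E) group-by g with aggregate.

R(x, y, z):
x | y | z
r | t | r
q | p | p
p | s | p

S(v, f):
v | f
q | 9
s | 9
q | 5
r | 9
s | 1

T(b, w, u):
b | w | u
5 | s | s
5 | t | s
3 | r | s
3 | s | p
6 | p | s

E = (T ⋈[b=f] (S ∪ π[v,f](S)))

Row counts bottom-up:
  T → 5
  S → 5
  S → 5
  π[v,f](S) → 5
  (S ∪ π[v,f](S)) → 10
  (T ⋈[b=f] (S ∪ π[v,f](S))) → 4

|E| = 4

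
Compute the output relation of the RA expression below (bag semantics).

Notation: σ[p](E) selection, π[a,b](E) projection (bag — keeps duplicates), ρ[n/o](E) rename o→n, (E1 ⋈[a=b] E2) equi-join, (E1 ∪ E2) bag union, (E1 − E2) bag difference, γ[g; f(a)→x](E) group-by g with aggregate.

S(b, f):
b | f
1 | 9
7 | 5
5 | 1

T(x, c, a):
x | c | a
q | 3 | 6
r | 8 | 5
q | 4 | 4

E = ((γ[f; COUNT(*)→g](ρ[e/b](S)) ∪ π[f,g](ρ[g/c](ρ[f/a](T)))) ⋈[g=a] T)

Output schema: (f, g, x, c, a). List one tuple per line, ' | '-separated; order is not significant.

Row counts bottom-up:
  S → 3
  ρ[e/b](S) → 3
  γ[f; COUNT(*)→g](ρ[e/b](S)) → 3
  T → 3
  ρ[f/a](T) → 3
  ρ[g/c](ρ[f/a](T)) → 3
  π[f,g](ρ[g/c](ρ[f/a](T))) → 3
  (γ[f; COUNT(*)→g](ρ[e/b](S)) ∪ π[f,g](ρ[g/c](ρ[f/a](T)))) → 6
  T → 3
  ((γ[f; COUNT(*)→g](ρ[e/b](S)) ∪ π[f,g](ρ[g/c](ρ[f/a](T)))) ⋈[g=a] T) → 1

== RESULT ==
f | g | x | c | a
4 | 4 | q | 4 | 4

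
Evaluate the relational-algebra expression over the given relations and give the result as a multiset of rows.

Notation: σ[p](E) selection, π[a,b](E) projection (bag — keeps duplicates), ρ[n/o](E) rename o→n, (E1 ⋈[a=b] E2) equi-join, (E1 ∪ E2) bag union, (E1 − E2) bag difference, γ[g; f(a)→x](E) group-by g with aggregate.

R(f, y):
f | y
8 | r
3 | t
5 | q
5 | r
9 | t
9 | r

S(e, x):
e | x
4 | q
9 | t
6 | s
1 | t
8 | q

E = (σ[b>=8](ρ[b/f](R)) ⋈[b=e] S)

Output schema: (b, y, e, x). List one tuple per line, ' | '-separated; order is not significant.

Subexpression sizes:
  R → 6
  ρ[b/f](R) → 6
  σ[b>=8](ρ[b/f](R)) → 3
  S → 5
  (σ[b>=8](ρ[b/f](R)) ⋈[b=e] S) → 3

== RESULT ==
b | y | e | x
8 | r | 8 | q
9 | r | 9 | t
9 | t | 9 | t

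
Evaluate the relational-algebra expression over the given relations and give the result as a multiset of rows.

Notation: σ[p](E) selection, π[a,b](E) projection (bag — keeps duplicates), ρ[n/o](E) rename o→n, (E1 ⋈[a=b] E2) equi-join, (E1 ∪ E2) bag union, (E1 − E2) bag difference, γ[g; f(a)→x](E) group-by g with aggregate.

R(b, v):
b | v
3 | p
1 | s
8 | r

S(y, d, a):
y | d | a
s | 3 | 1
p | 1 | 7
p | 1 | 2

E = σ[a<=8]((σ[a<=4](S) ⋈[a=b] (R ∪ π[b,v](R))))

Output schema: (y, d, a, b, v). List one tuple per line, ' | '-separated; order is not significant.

Subexpression sizes:
  S → 3
  σ[a<=4](S) → 2
  R → 3
  R → 3
  π[b,v](R) → 3
  (R ∪ π[b,v](R)) → 6
  (σ[a<=4](S) ⋈[a=b] (R ∪ π[b,v](R))) → 2
  σ[a<=8]((σ[a<=4](S) ⋈[a=b] (R ∪ π[b,v](R)))) → 2

== RESULT ==
y | d | a | b | v
s | 3 | 1 | 1 | s
s | 3 | 1 | 1 | s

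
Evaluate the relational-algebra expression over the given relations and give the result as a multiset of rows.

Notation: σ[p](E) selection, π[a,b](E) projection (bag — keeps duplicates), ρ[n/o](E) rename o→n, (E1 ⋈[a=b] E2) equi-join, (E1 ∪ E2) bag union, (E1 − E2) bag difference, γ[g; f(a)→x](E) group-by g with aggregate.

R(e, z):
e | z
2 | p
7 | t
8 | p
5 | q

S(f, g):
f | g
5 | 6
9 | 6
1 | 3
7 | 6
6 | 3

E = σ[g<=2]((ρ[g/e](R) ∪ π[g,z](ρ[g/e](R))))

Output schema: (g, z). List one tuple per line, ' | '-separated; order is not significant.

Row counts bottom-up:
  R → 4
  ρ[g/e](R) → 4
  R → 4
  ρ[g/e](R) → 4
  π[g,z](ρ[g/e](R)) → 4
  (ρ[g/e](R) ∪ π[g,z](ρ[g/e](R))) → 8
  σ[g<=2]((ρ[g/e](R) ∪ π[g,z](ρ[g/e](R)))) → 2

== RESULT ==
g | z
2 | p
2 | p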